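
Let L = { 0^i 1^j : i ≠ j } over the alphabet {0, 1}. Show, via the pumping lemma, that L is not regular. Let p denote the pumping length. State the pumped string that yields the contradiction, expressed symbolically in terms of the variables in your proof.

0^{p+p!} 1^{p+p!}

Assume L is regular. Let p be the pumping length given by the pumping lemma.
Choose w = 0^p 1^{p+p!}. Since p ≠ p+p!, w ∈ L; and |w| ≥ p.
The pumping lemma gives a decomposition w = xyz where |xy| ≤ p and |y| > 0.
Since the first p symbols of w are all 0's and |xy| ≤ p, y lies entirely in the leading 0-block: y = 0^k for some k with 1 ≤ k ≤ p.
Since 1 ≤ k ≤ p, k divides p!; set t = 1 + p!/k. Then xy^t z has p + (p!/k)·k = p + p! copies of 0. Now the 0-count equals the 1-count, so i ≠ j fails. So xy^t z = 0^{p+p!} 1^{p+p!} ∉ L.
This is a contradiction; hence L is not regular.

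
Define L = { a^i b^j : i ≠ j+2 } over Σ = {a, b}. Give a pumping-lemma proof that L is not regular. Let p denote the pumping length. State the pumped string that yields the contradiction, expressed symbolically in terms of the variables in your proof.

a^{p+p!} b^{p+p!-2}

Toward a contradiction, assume L is regular with pumping length p.
Choose w = a^p b^{p+p!-2}. Since p ≠ (p+p!-2)+2 = p+p!, w ∈ L; and |w| ≥ p.
By the pumping lemma, w = xyz with |xy| ≤ p and |y| ≥ 1.
The first p characters of w are a's, so xy (and hence y) consists only of a's. Write y = a^k, 1 ≤ k ≤ p.
Since 1 ≤ k ≤ p, k divides p!; set t = 1 + p!/k. Then xy^t z has p + (p!/k)·k = p + p! copies of a. Now the a-count is p+p! and (b-count)+2 = (p+p!-2)+2 = p+p!, so i ≠ j+2 fails. So xy^t z = a^{p+p!} b^{p+p!-2} ∉ L.
This is a contradiction; hence L is not regular.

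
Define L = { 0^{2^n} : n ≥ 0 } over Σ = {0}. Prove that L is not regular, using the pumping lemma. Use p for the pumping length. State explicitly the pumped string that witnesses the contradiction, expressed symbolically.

Assume L is regular. Let p be the pumping length given by the pumping lemma.
Take w = 0^{2^p} ∈ L with |w| = 2^p ≥ p.
The pumping lemma gives a decomposition w = xyz where |xy| ≤ p and y is nonempty.
Then y = 0^k for some k with 1 ≤ k ≤ p.
Pump with i = 2: xy^2z = 0^{2^p+k}. Since 1 ≤ k ≤ p < 2^p, we have 2^p < 2^p+k < 2^{p+1}, so 2^p+k is not a power of 2. So xy^2z ∉ L.
Contradiction. Therefore L is not regular.

0^{2^p+k}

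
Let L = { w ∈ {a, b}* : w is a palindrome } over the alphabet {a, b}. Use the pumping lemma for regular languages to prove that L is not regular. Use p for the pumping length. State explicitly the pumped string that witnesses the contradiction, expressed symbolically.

Suppose for contradiction that L is regular, and let p be the pumping length.
Take w = a^p b a^p, a palindrome of length 2p+1 ≥ p.
By the pumping lemma, w = xyz with |xy| ≤ p and |y| > 0.
The first p characters of w are a's, so xy (and hence y) consists only of a's. Write y = a^k, 1 ≤ k ≤ p.
Pump with i = 2: xy^2z = a^{p+k} b a^p. Its reverse is a^p b a^{p+k}, which differs from xy^2z since k ≥ 1. So xy^2z is not a palindrome and xy^2z ∉ L.
This contradicts the pumping lemma, so L is not regular.

a^{p+k} b a^p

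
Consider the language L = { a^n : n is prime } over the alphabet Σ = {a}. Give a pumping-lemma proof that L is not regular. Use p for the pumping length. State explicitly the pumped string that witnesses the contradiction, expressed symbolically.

Toward a contradiction, assume L is regular with pumping length p.
Let q be a prime with q ≥ p+2 (infinitely many primes exist), and take w = a^q ∈ L with |w| = q ≥ p.
The pumping lemma gives a decomposition w = xyz where |xy| ≤ p and |y| > 0.
Then y = a^k for some k with 1 ≤ k ≤ p.
Since 1 ≤ k ≤ p, |xz| = q-k. Pump with i = q+1: |xy^{q+1}z| = (q-k)+(q+1)k = q+qk = q(1+k), which is composite (both factors ≥ 2). So xy^{q+1}z = a^{q(1+k)} ∉ L.
Contradiction. Therefore L is not regular.

a^{q(1+k)}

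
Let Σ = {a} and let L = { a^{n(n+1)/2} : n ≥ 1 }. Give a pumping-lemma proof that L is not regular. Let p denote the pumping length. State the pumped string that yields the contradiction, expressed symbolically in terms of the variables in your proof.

a^{p(p+1)/2+k}

Suppose for contradiction that L is regular, and let p be the pumping length.
Take w = a^{p(p+1)/2} ∈ L with |w| = p(p+1)/2 ≥ p.
The pumping lemma gives a decomposition w = xyz where |xy| ≤ p and |y| > 0.
Then y = a^k for some k with 1 ≤ k ≤ p.
Pump with i = 2: xy^2z = a^{p(p+1)/2+k}. Since 1 ≤ k ≤ p, p(p+1)/2 < p(p+1)/2+k ≤ p(p+1)/2+p < (p+1)(p+2)/2, so p(p+1)/2+k is strictly between consecutive triangular numbers. So xy^2z ∉ L.
Contradiction. Therefore L is not regular.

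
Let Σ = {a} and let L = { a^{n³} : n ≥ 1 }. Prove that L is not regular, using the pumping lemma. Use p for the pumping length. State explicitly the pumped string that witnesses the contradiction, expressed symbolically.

a^{p³+k}

Assume L is regular. Let p be the pumping length given by the pumping lemma.
Take w = a^{p³} ∈ L with |w| = p³ ≥ p.
Write w = xyz as guaranteed by the lemma, with |xy| ≤ p and y is nonempty.
Then y = a^k for some k with 1 ≤ k ≤ p.
Pump with i = 2: xy^2z = a^{p³+k}. Since 1 ≤ k ≤ p, p³ < p³+k ≤ p³+p < p³+3p²+3p+1 = (p+1)³, so p³+k is not a perfect cube. So xy^2z ∉ L.
This contradicts the pumping lemma, so L is not regular.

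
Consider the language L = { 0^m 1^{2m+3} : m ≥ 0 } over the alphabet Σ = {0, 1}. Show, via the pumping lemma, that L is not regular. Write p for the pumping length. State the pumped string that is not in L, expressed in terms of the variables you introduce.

Suppose for contradiction that L is regular, and let p be the pumping length.
Take w = 0^p 1^{2p+3}. Then w ∈ L and |w| = 3p+3 ≥ p.
By the pumping lemma, w = xyz with |xy| ≤ p and |y| > 0.
Since the first p symbols of w are all 0's and |xy| ≤ p, y lies entirely in the leading 0-block: y = 0^k for some k with 1 ≤ k ≤ p.
Pump with i = 2: xy^2z = 0^{p+k} 1^{2p+3}. For this to lie in L we would need 2p+3 = 2(p+k)+3, which forces k = 0. But k ≥ 1, so xy^2z ∉ L.
This is a contradiction; hence L is not regular.

0^{p+k} 1^{2p+3}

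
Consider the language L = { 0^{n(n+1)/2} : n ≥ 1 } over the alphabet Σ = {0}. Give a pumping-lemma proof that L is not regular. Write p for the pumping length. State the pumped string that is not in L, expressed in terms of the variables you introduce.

0^{p(p+1)/2+k}

Suppose for contradiction that L is regular, and let p be the pumping length.
Take w = 0^{p(p+1)/2} ∈ L with |w| = p(p+1)/2 ≥ p.
Write w = xyz as guaranteed by the lemma, with |xy| ≤ p and |y| ≥ 1.
Then y = 0^k for some k with 1 ≤ k ≤ p.
Pump with i = 2: xy^2z = 0^{p(p+1)/2+k}. Since 1 ≤ k ≤ p, p(p+1)/2 < p(p+1)/2+k ≤ p(p+1)/2+p < (p+1)(p+2)/2, so p(p+1)/2+k is strictly between consecutive triangular numbers. So xy^2z ∉ L.
This contradicts the pumping lemma, so L is not regular.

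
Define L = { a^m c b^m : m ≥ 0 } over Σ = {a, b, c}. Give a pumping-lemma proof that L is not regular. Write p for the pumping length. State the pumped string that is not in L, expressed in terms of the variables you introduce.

a^{p+k} c b^p

Toward a contradiction, assume L is regular with pumping length p.
Take w = a^p c b^p ∈ L with |w| = 2p+1 ≥ p.
The pumping lemma gives a decomposition w = xyz where |xy| ≤ p and |y| > 0.
Because |xy| ≤ p and w begins with p copies of a, we have y = a^k with 1 ≤ k ≤ p.
Pump with i = 2: xy^2z = a^{p+k} c b^p, which would require p+k = p. But k ≥ 1, so xy^2z ∉ L.
This contradicts the pumping lemma, so L is not regular.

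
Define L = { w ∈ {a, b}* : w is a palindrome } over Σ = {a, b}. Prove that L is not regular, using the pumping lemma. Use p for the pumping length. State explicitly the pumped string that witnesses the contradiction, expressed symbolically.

Assume L is regular. Let p be the pumping length given by the pumping lemma.
Take w = a^p b a^p, a palindrome of length 2p+1 ≥ p.
The pumping lemma gives a decomposition w = xyz where |xy| ≤ p and |y| > 0.
Since the first p symbols of w are all a's and |xy| ≤ p, y lies entirely in the leading a-block: y = a^k for some k with 1 ≤ k ≤ p.
Pump with i = 2: xy^2z = a^{p+k} b a^p. Its reverse is a^p b a^{p+k}, which differs from xy^2z since k ≥ 1. So xy^2z is not a palindrome and xy^2z ∉ L.
This contradicts the pumping lemma, so L is not regular.

a^{p+k} b a^p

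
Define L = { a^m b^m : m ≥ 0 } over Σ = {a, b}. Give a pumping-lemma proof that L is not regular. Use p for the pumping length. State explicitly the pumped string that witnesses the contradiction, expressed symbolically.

Assume L is regular; let p be its pumping constant.
Let w = a^p b^p ∈ L; note |w| = 2p ≥ p.
The pumping lemma gives a decomposition w = xyz where |xy| ≤ p and y is nonempty.
Since the first p symbols of w are all a's and |xy| ≤ p, y lies entirely in the leading a-block: y = a^k for some k with 1 ≤ k ≤ p.
Pump with i = 2: xy^2z = a^{p+k} b^p. For this to lie in L we would need p = p+k, which forces k = 0. But k ≥ 1, so xy^2z ∉ L.
Contradiction. Therefore L is not regular.

a^{p+k} b^p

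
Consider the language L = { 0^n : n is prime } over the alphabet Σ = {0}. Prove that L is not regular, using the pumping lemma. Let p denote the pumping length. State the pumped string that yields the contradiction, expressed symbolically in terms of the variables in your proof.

0^{q(1+k)}

Assume L is regular; let p be its pumping constant.
Let q be a prime with q ≥ p+2 (infinitely many primes exist), and take w = 0^q ∈ L with |w| = q ≥ p.
Write w = xyz as guaranteed by the lemma, with |xy| ≤ p and y is nonempty.
Then y = 0^k for some k with 1 ≤ k ≤ p.
Since 1 ≤ k ≤ p, |xz| = q-k. Pump with i = q+1: |xy^{q+1}z| = (q-k)+(q+1)k = q+qk = q(1+k), which is composite (both factors ≥ 2). So xy^{q+1}z = 0^{q(1+k)} ∉ L.
This is a contradiction; hence L is not regular.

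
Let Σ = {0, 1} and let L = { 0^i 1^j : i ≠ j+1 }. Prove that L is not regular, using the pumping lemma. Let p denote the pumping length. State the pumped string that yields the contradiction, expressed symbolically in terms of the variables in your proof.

0^{p+p!} 1^{p+p!-1}

Assume L is regular; let p be its pumping constant.
Choose w = 0^p 1^{p+p!-1}. Since p ≠ (p+p!-1)+1 = p+p!, w ∈ L; and |w| ≥ p.
The pumping lemma gives a decomposition w = xyz where |xy| ≤ p and |y| > 0.
Since the first p symbols of w are all 0's and |xy| ≤ p, y lies entirely in the leading 0-block: y = 0^k for some k with 1 ≤ k ≤ p.
Since 1 ≤ k ≤ p, k divides p!; set t = 1 + p!/k. Then xy^t z has p + (p!/k)·k = p + p! copies of 0. Now the 0-count is p+p! and (1-count)+1 = (p+p!-1)+1 = p+p!, so i ≠ j+1 fails. So xy^t z = 0^{p+p!} 1^{p+p!-1} ∉ L.
This contradicts the pumping lemma, so L is not regular.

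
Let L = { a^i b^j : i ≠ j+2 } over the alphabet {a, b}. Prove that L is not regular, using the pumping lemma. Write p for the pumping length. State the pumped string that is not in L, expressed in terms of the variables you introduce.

a^{p+p!} b^{p+p!-2}

Suppose for contradiction that L is regular, and let p be the pumping length.
Choose w = a^p b^{p+p!-2}. Since p ≠ (p+p!-2)+2 = p+p!, w ∈ L; and |w| ≥ p.
By the pumping lemma, w = xyz with |xy| ≤ p and |y| ≥ 1.
Because |xy| ≤ p and w begins with p copies of a, we have y = a^k with 1 ≤ k ≤ p.
Since 1 ≤ k ≤ p, k divides p!; set t = 1 + p!/k. Then xy^t z has p + (p!/k)·k = p + p! copies of a. Now the a-count is p+p! and (b-count)+2 = (p+p!-2)+2 = p+p!, so i ≠ j+2 fails. So xy^t z = a^{p+p!} b^{p+p!-2} ∉ L.
This contradicts the pumping lemma, so L is not regular.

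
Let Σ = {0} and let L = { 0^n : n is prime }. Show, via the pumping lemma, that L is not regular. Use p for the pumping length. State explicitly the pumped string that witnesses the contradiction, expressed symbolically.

0^{q(1+k)}

Toward a contradiction, assume L is regular with pumping length p.
Let q be a prime with q ≥ p+2 (infinitely many primes exist), and take w = 0^q ∈ L with |w| = q ≥ p.
Write w = xyz as guaranteed by the lemma, with |xy| ≤ p and |y| > 0.
Then y = 0^k for some k with 1 ≤ k ≤ p.
Since 1 ≤ k ≤ p, |xz| = q-k. Pump with i = q+1: |xy^{q+1}z| = (q-k)+(q+1)k = q+qk = q(1+k), which is composite (both factors ≥ 2). So xy^{q+1}z = 0^{q(1+k)} ∉ L.
This is a contradiction; hence L is not regular.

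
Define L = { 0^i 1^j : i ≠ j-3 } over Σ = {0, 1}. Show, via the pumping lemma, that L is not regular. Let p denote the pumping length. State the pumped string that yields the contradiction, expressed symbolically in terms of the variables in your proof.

Assume L is regular. Let p be the pumping length given by the pumping lemma.
Choose w = 0^p 1^{p+p!+3}. Since p ≠ (p+p!+3)-3 = p+p!, w ∈ L; and |w| ≥ p.
By the pumping lemma, w = xyz with |xy| ≤ p and |y| ≥ 1.
Since the first p symbols of w are all 0's and |xy| ≤ p, y lies entirely in the leading 0-block: y = 0^k for some k with 1 ≤ k ≤ p.
Since 1 ≤ k ≤ p, k divides p!; set t = 1 + p!/k. Then xy^t z has p + (p!/k)·k = p + p! copies of 0. Now the 0-count is p+p! and (1-count)-3 = (p+p!+3)-3 = p+p!, so i ≠ j-3 fails. So xy^t z = 0^{p+p!} 1^{p+p!+3} ∉ L.
This is a contradiction; hence L is not regular.

0^{p+p!} 1^{p+p!+3}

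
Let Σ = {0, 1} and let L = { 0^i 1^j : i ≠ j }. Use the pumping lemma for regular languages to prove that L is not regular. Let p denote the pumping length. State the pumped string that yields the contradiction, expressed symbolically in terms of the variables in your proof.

0^{p+p!} 1^{p+p!}

Assume L is regular; let p be its pumping constant.
Choose w = 0^p 1^{p+p!}. Since p ≠ p+p!, w ∈ L; and |w| ≥ p.
By the pumping lemma, w = xyz with |xy| ≤ p and y is nonempty.
Since the first p symbols of w are all 0's and |xy| ≤ p, y lies entirely in the leading 0-block: y = 0^k for some k with 1 ≤ k ≤ p.
Since 1 ≤ k ≤ p, k divides p!; set t = 1 + p!/k. Then xy^t z has p + (p!/k)·k = p + p! copies of 0. Now the 0-count equals the 1-count, so i ≠ j fails. So xy^t z = 0^{p+p!} 1^{p+p!} ∉ L.
Contradiction. Therefore L is not regular.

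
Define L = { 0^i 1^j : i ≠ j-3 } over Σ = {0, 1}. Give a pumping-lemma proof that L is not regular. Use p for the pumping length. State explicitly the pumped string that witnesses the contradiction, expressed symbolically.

0^{p+p!} 1^{p+p!+3}

Toward a contradiction, assume L is regular with pumping length p.
Choose w = 0^p 1^{p+p!+3}. Since p ≠ (p+p!+3)-3 = p+p!, w ∈ L; and |w| ≥ p.
The pumping lemma gives a decomposition w = xyz where |xy| ≤ p and y is nonempty.
The first p characters of w are 0's, so xy (and hence y) consists only of 0's. Write y = 0^k, 1 ≤ k ≤ p.
Since 1 ≤ k ≤ p, k divides p!; set t = 1 + p!/k. Then xy^t z has p + (p!/k)·k = p + p! copies of 0. Now the 0-count is p+p! and (1-count)-3 = (p+p!+3)-3 = p+p!, so i ≠ j-3 fails. So xy^t z = 0^{p+p!} 1^{p+p!+3} ∉ L.
This contradicts the pumping lemma, so L is not regular.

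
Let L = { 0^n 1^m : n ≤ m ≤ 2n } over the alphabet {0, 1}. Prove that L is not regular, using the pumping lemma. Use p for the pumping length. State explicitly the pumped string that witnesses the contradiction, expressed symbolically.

0^{p+k} 1^p

Assume L is regular; let p be its pumping constant.
Take w = 0^p 1^p ∈ L (since p ≤ p ≤ 2p), with |w| = 2p ≥ p.
Write w = xyz as guaranteed by the lemma, with |xy| ≤ p and |y| ≥ 1.
The first p characters of w are 0's, so xy (and hence y) consists only of 0's. Write y = 0^k, 1 ≤ k ≤ p.
Pump with i = 2: xy^2z = 0^{p+k} 1^p. Now n = p+k > p = m, so the condition n ≤ m fails. Thus xy^2z ∉ L.
This is a contradiction; hence L is not regular.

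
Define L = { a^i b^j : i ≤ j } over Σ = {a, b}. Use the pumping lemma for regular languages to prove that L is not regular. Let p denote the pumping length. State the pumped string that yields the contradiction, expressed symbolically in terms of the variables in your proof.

a^{p+k} b^p

Suppose for contradiction that L is regular, and let p be the pumping length.
Choose w = a^p b^p ∈ L, with |w| = 2p ≥ p.
Write w = xyz as guaranteed by the lemma, with |xy| ≤ p and y is nonempty.
Since the first p symbols of w are all a's and |xy| ≤ p, y lies entirely in the leading a-block: y = a^k for some k with 1 ≤ k ≤ p.
Consider xy^2z = a^{p+k} b^p. Since k ≥ 1, the a-count p+k exceeds the b-count p, so i ≤ j fails; thus xy^2z ∉ L.
This is a contradiction; hence L is not regular.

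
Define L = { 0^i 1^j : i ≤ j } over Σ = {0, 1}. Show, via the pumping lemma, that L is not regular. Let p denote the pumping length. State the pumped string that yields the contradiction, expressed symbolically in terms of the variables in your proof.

0^{p+k} 1^p

Assume L is regular. Let p be the pumping length given by the pumping lemma.
Choose w = 0^p 1^p ∈ L, with |w| = 2p ≥ p.
By the pumping lemma, w = xyz with |xy| ≤ p and |y| ≥ 1.
The first p characters of w are 0's, so xy (and hence y) consists only of 0's. Write y = 0^k, 1 ≤ k ≤ p.
Consider xy^2z = 0^{p+k} 1^p. Since k ≥ 1, the 0-count p+k exceeds the 1-count p, so i ≤ j fails; thus xy^2z ∉ L.
Contradiction. Therefore L is not regular.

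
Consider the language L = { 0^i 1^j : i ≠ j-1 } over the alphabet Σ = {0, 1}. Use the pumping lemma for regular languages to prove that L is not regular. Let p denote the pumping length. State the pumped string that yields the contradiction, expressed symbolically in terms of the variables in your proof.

Suppose for contradiction that L is regular, and let p be the pumping length.
Choose w = 0^p 1^{p+p!+1}. Since p ≠ (p+p!+1)-1 = p+p!, w ∈ L; and |w| ≥ p.
The pumping lemma gives a decomposition w = xyz where |xy| ≤ p and |y| ≥ 1.
Since the first p symbols of w are all 0's and |xy| ≤ p, y lies entirely in the leading 0-block: y = 0^k for some k with 1 ≤ k ≤ p.
Since 1 ≤ k ≤ p, k divides p!; set t = 1 + p!/k. Then xy^t z has p + (p!/k)·k = p + p! copies of 0. Now the 0-count is p+p! and (1-count)-1 = (p+p!+1)-1 = p+p!, so i ≠ j-1 fails. So xy^t z = 0^{p+p!} 1^{p+p!+1} ∉ L.
Contradiction. Therefore L is not regular.

0^{p+p!} 1^{p+p!+1}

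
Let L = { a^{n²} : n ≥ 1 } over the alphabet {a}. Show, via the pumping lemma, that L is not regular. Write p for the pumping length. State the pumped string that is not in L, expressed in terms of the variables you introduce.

a^{p²+k}

Assume L is regular; let p be its pumping constant.
Take w = a^{p²} ∈ L with |w| = p² ≥ p.
By the pumping lemma, w = xyz with |xy| ≤ p and |y| ≥ 1.
Then y = a^k for some k with 1 ≤ k ≤ p.
Pump with i = 2: xy^2z = a^{p²+k}. Since 1 ≤ k ≤ p, p² < p²+k ≤ p²+p < (p+1)², so p²+k lies strictly between consecutive squares and is not a perfect square. So xy^2z ∉ L.
This is a contradiction; hence L is not regular.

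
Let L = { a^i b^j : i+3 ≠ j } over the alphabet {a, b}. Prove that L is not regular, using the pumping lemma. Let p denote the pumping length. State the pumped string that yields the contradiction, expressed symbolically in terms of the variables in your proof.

Suppose for contradiction that L is regular, and let p be the pumping length.
Choose w = a^p b^{p+p!+3}. Since p ≠ (p+p!+3)-3 = p+p!, w ∈ L; and |w| ≥ p.
Write w = xyz as guaranteed by the lemma, with |xy| ≤ p and y is nonempty.
Since the first p symbols of w are all a's and |xy| ≤ p, y lies entirely in the leading a-block: y = a^k for some k with 1 ≤ k ≤ p.
Since 1 ≤ k ≤ p, k divides p!; set t = 1 + p!/k. Then xy^t z has p + (p!/k)·k = p + p! copies of a. Now the a-count is p+p! and (b-count)-3 = (p+p!+3)-3 = p+p!, so i+3 ≠ j fails. So xy^t z = a^{p+p!} b^{p+p!+3} ∉ L.
This contradicts the pumping lemma, so L is not regular.

a^{p+p!} b^{p+p!+3}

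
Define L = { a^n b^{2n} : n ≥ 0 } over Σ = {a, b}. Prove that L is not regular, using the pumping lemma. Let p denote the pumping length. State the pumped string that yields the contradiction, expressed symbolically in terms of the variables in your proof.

Assume L is regular; let p be its pumping constant.
Let w = a^p b^{2p} ∈ L; note |w| = 3p ≥ p.
Write w = xyz as guaranteed by the lemma, with |xy| ≤ p and y is nonempty.
The first p characters of w are a's, so xy (and hence y) consists only of a's. Write y = a^k, 1 ≤ k ≤ p.
Pump with i = 2: xy^2z = a^{p+k} b^{2p}. For this to lie in L we would need 2p = 2(p+k), which forces k = 0. But k ≥ 1, so xy^2z ∉ L.
Contradiction. Therefore L is not regular.

a^{p+k} b^{2p}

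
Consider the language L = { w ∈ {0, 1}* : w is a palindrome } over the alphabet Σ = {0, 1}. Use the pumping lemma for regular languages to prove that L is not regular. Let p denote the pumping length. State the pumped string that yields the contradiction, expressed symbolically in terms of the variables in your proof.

0^{p+k} 1 0^p

Assume L is regular. Let p be the pumping length given by the pumping lemma.
Take w = 0^p 1 0^p, a palindrome of length 2p+1 ≥ p.
Write w = xyz as guaranteed by the lemma, with |xy| ≤ p and |y| > 0.
Since the first p symbols of w are all 0's and |xy| ≤ p, y lies entirely in the leading 0-block: y = 0^k for some k with 1 ≤ k ≤ p.
Pump with i = 2: xy^2z = 0^{p+k} 1 0^p. Its reverse is 0^p 1 0^{p+k}, which differs from xy^2z since k ≥ 1. So xy^2z is not a palindrome and xy^2z ∉ L.
Contradiction. Therefore L is not regular.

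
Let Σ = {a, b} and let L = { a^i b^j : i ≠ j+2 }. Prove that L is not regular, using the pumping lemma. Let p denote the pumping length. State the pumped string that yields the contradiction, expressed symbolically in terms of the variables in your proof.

a^{p+p!} b^{p+p!-2}

Toward a contradiction, assume L is regular with pumping length p.
Choose w = a^p b^{p+p!-2}. Since p ≠ (p+p!-2)+2 = p+p!, w ∈ L; and |w| ≥ p.
Write w = xyz as guaranteed by the lemma, with |xy| ≤ p and |y| > 0.
Because |xy| ≤ p and w begins with p copies of a, we have y = a^k with 1 ≤ k ≤ p.
Since 1 ≤ k ≤ p, k divides p!; set t = 1 + p!/k. Then xy^t z has p + (p!/k)·k = p + p! copies of a. Now the a-count is p+p! and (b-count)+2 = (p+p!-2)+2 = p+p!, so i ≠ j+2 fails. So xy^t z = a^{p+p!} b^{p+p!-2} ∉ L.
This contradicts the pumping lemma, so L is not regular.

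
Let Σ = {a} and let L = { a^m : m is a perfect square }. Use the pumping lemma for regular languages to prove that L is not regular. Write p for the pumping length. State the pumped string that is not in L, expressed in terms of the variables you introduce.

Assume L is regular. Let p be the pumping length given by the pumping lemma.
Take w = a^{p²} ∈ L with |w| = p² ≥ p.
The pumping lemma gives a decomposition w = xyz where |xy| ≤ p and |y| > 0.
Then y = a^k for some k with 1 ≤ k ≤ p.
Pump with i = 2: xy^2z = a^{p²+k}. Since 1 ≤ k ≤ p, p² < p²+k ≤ p²+p < (p+1)², so p²+k lies strictly between consecutive squares and is not a perfect square. So xy^2z ∉ L.
This is a contradiction; hence L is not regular.

a^{p²+k}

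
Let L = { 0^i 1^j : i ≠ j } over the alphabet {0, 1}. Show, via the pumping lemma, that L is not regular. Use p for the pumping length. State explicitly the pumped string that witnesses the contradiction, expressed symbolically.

0^{p+p!} 1^{p+p!}

Toward a contradiction, assume L is regular with pumping length p.
Choose w = 0^p 1^{p+p!}. Since p ≠ p+p!, w ∈ L; and |w| ≥ p.
By the pumping lemma, w = xyz with |xy| ≤ p and |y| ≥ 1.
Because |xy| ≤ p and w begins with p copies of 0, we have y = 0^k with 1 ≤ k ≤ p.
Since 1 ≤ k ≤ p, k divides p!; set t = 1 + p!/k. Then xy^t z has p + (p!/k)·k = p + p! copies of 0. Now the 0-count equals the 1-count, so i ≠ j fails. So xy^t z = 0^{p+p!} 1^{p+p!} ∉ L.
This contradicts the pumping lemma, so L is not regular.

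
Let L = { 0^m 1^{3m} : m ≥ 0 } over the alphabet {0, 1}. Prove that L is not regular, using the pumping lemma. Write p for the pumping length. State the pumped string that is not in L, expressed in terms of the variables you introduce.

Assume L is regular; let p be its pumping constant.
Choose w = 0^p 1^{3p}, which is in L with |w| = 4p ≥ p.
Write w = xyz as guaranteed by the lemma, with |xy| ≤ p and y is nonempty.
Since the first p symbols of w are all 0's and |xy| ≤ p, y lies entirely in the leading 0-block: y = 0^k for some k with 1 ≤ k ≤ p.
Pump with i = 2: xy^2z = 0^{p+k} 1^{3p}. For this to lie in L we would need 3p = 3(p+k), which forces k = 0. But k ≥ 1, so xy^2z ∉ L.
This is a contradiction; hence L is not regular.

0^{p+k} 1^{3p}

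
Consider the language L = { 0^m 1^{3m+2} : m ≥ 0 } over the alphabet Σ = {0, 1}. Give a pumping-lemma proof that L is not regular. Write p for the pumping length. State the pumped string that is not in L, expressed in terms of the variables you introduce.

Assume L is regular; let p be its pumping constant.
Choose w = 0^p 1^{3p+2}, which is in L with |w| = 4p+2 ≥ p.
Write w = xyz as guaranteed by the lemma, with |xy| ≤ p and |y| ≥ 1.
Since the first p symbols of w are all 0's and |xy| ≤ p, y lies entirely in the leading 0-block: y = 0^k for some k with 1 ≤ k ≤ p.
Pump with i = 2: xy^2z = 0^{p+k} 1^{3p+2}. For this to lie in L we would need 3p+2 = 3(p+k)+2, which forces k = 0. But k ≥ 1, so xy^2z ∉ L.
This contradicts the pumping lemma, so L is not regular.

0^{p+k} 1^{3p+2}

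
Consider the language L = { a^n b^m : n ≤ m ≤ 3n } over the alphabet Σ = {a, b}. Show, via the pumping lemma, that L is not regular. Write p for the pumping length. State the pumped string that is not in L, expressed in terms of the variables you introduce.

Suppose for contradiction that L is regular, and let p be the pumping length.
Take w = a^p b^p ∈ L (since p ≤ p ≤ 3p), with |w| = 2p ≥ p.
The pumping lemma gives a decomposition w = xyz where |xy| ≤ p and y is nonempty.
Because |xy| ≤ p and w begins with p copies of a, we have y = a^k with 1 ≤ k ≤ p.
Pump with i = 2: xy^2z = a^{p+k} b^p. Now n = p+k > p = m, so the condition n ≤ m fails. Thus xy^2z ∉ L.
This contradicts the pumping lemma, so L is not regular.

a^{p+k} b^p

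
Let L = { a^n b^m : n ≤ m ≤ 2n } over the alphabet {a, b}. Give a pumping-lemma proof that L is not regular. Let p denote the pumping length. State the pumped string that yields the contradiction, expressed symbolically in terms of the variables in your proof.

a^{p+k} b^p

Assume L is regular; let p be its pumping constant.
Take w = a^p b^p ∈ L (since p ≤ p ≤ 2p), with |w| = 2p ≥ p.
Write w = xyz as guaranteed by the lemma, with |xy| ≤ p and y is nonempty.
The first p characters of w are a's, so xy (and hence y) consists only of a's. Write y = a^k, 1 ≤ k ≤ p.
Pump with i = 2: xy^2z = a^{p+k} b^p. Now n = p+k > p = m, so the condition n ≤ m fails. Thus xy^2z ∉ L.
Contradiction. Therefore L is not regular.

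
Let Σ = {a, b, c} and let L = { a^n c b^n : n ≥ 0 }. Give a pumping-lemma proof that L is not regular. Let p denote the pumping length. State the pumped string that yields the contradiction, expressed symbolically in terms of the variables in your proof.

Assume L is regular; let p be its pumping constant.
Take w = a^p c b^p ∈ L with |w| = 2p+1 ≥ p.
By the pumping lemma, w = xyz with |xy| ≤ p and y is nonempty.
Because |xy| ≤ p and w begins with p copies of a, we have y = a^k with 1 ≤ k ≤ p.
Pump with i = 2: xy^2z = a^{p+k} c b^p, which would require p+k = p. But k ≥ 1, so xy^2z ∉ L.
Contradiction. Therefore L is not regular.

a^{p+k} c b^p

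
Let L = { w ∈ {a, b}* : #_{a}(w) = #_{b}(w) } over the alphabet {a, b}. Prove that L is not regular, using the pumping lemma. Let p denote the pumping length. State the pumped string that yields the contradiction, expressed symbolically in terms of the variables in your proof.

Suppose for contradiction that L is regular, and let p be the pumping length.
Choose w = a^p b^p ∈ L with |w| = 2p ≥ p.
By the pumping lemma, w = xyz with |xy| ≤ p and y is nonempty.
Because |xy| ≤ p and w begins with p copies of a, we have y = a^k with 1 ≤ k ≤ p.
Pump with i = 2: xy^2z = a^{p+k} b^p has p+k occurrences of a but only p of b. Since k ≥ 1 the counts differ, so xy^2z ∉ L.
This contradicts the pumping lemma, so L is not regular.

a^{p+k} b^p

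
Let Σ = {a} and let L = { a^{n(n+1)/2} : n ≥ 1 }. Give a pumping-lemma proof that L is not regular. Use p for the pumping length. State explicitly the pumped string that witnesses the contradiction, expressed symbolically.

Suppose for contradiction that L is regular, and let p be the pumping length.
Take w = a^{p(p+1)/2} ∈ L with |w| = p(p+1)/2 ≥ p.
The pumping lemma gives a decomposition w = xyz where |xy| ≤ p and y is nonempty.
Then y = a^k for some k with 1 ≤ k ≤ p.
Pump with i = 2: xy^2z = a^{p(p+1)/2+k}. Since 1 ≤ k ≤ p, p(p+1)/2 < p(p+1)/2+k ≤ p(p+1)/2+p < (p+1)(p+2)/2, so p(p+1)/2+k is strictly between consecutive triangular numbers. So xy^2z ∉ L.
This contradicts the pumping lemma, so L is not regular.

a^{p(p+1)/2+k}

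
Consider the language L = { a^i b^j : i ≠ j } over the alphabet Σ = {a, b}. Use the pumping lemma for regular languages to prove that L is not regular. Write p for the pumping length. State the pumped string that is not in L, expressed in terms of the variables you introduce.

Assume L is regular. Let p be the pumping length given by the pumping lemma.
Choose w = a^p b^{p+p!}. Since p ≠ p+p!, w ∈ L; and |w| ≥ p.
The pumping lemma gives a decomposition w = xyz where |xy| ≤ p and |y| ≥ 1.
The first p characters of w are a's, so xy (and hence y) consists only of a's. Write y = a^k, 1 ≤ k ≤ p.
Since 1 ≤ k ≤ p, k divides p!; set t = 1 + p!/k. Then xy^t z has p + (p!/k)·k = p + p! copies of a. Now the a-count equals the b-count, so i ≠ j fails. So xy^t z = a^{p+p!} b^{p+p!} ∉ L.
This is a contradiction; hence L is not regular.

a^{p+p!} b^{p+p!}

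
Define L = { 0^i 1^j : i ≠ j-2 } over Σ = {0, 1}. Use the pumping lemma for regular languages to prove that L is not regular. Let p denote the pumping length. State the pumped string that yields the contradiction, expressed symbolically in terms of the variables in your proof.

0^{p+p!} 1^{p+p!+2}

Assume L is regular; let p be its pumping constant.
Choose w = 0^p 1^{p+p!+2}. Since p ≠ (p+p!+2)-2 = p+p!, w ∈ L; and |w| ≥ p.
The pumping lemma gives a decomposition w = xyz where |xy| ≤ p and |y| ≥ 1.
Because |xy| ≤ p and w begins with p copies of 0, we have y = 0^k with 1 ≤ k ≤ p.
Since 1 ≤ k ≤ p, k divides p!; set t = 1 + p!/k. Then xy^t z has p + (p!/k)·k = p + p! copies of 0. Now the 0-count is p+p! and (1-count)-2 = (p+p!+2)-2 = p+p!, so i ≠ j-2 fails. So xy^t z = 0^{p+p!} 1^{p+p!+2} ∉ L.
This is a contradiction; hence L is not regular.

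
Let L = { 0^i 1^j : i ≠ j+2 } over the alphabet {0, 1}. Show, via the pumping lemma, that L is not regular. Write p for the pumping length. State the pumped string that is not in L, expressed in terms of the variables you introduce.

0^{p+p!} 1^{p+p!-2}

Assume L is regular; let p be its pumping constant.
Choose w = 0^p 1^{p+p!-2}. Since p ≠ (p+p!-2)+2 = p+p!, w ∈ L; and |w| ≥ p.
By the pumping lemma, w = xyz with |xy| ≤ p and |y| ≥ 1.
Because |xy| ≤ p and w begins with p copies of 0, we have y = 0^k with 1 ≤ k ≤ p.
Since 1 ≤ k ≤ p, k divides p!; set t = 1 + p!/k. Then xy^t z has p + (p!/k)·k = p + p! copies of 0. Now the 0-count is p+p! and (1-count)+2 = (p+p!-2)+2 = p+p!, so i ≠ j+2 fails. So xy^t z = 0^{p+p!} 1^{p+p!-2} ∉ L.
This contradicts the pumping lemma, so L is not regular.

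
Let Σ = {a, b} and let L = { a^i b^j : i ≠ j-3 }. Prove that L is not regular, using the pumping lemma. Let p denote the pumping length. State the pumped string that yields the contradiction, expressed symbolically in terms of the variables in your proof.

Assume L is regular; let p be its pumping constant.
Choose w = a^p b^{p+p!+3}. Since p ≠ (p+p!+3)-3 = p+p!, w ∈ L; and |w| ≥ p.
By the pumping lemma, w = xyz with |xy| ≤ p and y is nonempty.
Since the first p symbols of w are all a's and |xy| ≤ p, y lies entirely in the leading a-block: y = a^k for some k with 1 ≤ k ≤ p.
Since 1 ≤ k ≤ p, k divides p!; set t = 1 + p!/k. Then xy^t z has p + (p!/k)·k = p + p! copies of a. Now the a-count is p+p! and (b-count)-3 = (p+p!+3)-3 = p+p!, so i ≠ j-3 fails. So xy^t z = a^{p+p!} b^{p+p!+3} ∉ L.
This is a contradiction; hence L is not regular.

a^{p+p!} b^{p+p!+3}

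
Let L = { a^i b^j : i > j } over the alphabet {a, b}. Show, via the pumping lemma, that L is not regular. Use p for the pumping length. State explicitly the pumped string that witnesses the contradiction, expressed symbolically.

a^{p+1-k} b^p

Assume L is regular. Let p be the pumping length given by the pumping lemma.
Choose w = a^{p+1} b^p ∈ L, with |w| = 2p+1 ≥ p.
Write w = xyz as guaranteed by the lemma, with |xy| ≤ p and |y| > 0.
Since the first p symbols of w are all a's and |xy| ≤ p, y lies entirely in the leading a-block: y = a^k for some k with 1 ≤ k ≤ p.
Consider xy^0z = xz = a^{p+1-k} b^p. Since k ≥ 1, the a-count p+1-k is at most p, so i > j fails; thus xz ∉ L.
This contradicts the pumping lemma, so L is not regular.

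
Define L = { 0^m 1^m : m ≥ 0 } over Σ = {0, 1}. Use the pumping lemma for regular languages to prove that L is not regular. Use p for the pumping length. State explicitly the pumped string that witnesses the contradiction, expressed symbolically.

Suppose for contradiction that L is regular, and let p be the pumping length.
Choose w = 0^p 1^p, which is in L with |w| = 2p ≥ p.
By the pumping lemma, w = xyz with |xy| ≤ p and |y| ≥ 1.
Because |xy| ≤ p and w begins with p copies of 0, we have y = 0^k with 1 ≤ k ≤ p.
Pump with i = 2: xy^2z = 0^{p+k} 1^p. For this to lie in L we would need p = p+k, which forces k = 0. But k ≥ 1, so xy^2z ∉ L.
Contradiction. Therefore L is not regular.

0^{p+k} 1^p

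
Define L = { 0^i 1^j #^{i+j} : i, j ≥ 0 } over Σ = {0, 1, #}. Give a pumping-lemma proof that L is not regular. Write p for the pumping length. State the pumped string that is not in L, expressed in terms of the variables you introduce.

0^{p+k} 1^p #^{2p}

Assume L is regular. Let p be the pumping length given by the pumping lemma.
Take w = 0^p 1^p #^{2p} ∈ L (with i=j=p, i+j=2p), |w| = 4p ≥ p.
Write w = xyz as guaranteed by the lemma, with |xy| ≤ p and |y| > 0.
Because |xy| ≤ p and w begins with p copies of 0, we have y = 0^k with 1 ≤ k ≤ p.
Consider xy^2z = 0^{p+k} 1^p #^{2p}. Now the 0- and 1-counts sum to 2p+k, but the #-count is 2p ≠ 2p+k. So xy^2z ∉ L.
This is a contradiction; hence L is not regular.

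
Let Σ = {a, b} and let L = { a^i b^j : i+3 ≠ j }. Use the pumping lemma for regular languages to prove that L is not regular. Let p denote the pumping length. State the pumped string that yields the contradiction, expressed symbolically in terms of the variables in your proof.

a^{p+p!} b^{p+p!+3}

Assume L is regular; let p be its pumping constant.
Choose w = a^p b^{p+p!+3}. Since p ≠ (p+p!+3)-3 = p+p!, w ∈ L; and |w| ≥ p.
By the pumping lemma, w = xyz with |xy| ≤ p and |y| ≥ 1.
Because |xy| ≤ p and w begins with p copies of a, we have y = a^k with 1 ≤ k ≤ p.
Since 1 ≤ k ≤ p, k divides p!; set t = 1 + p!/k. Then xy^t z has p + (p!/k)·k = p + p! copies of a. Now the a-count is p+p! and (b-count)-3 = (p+p!+3)-3 = p+p!, so i+3 ≠ j fails. So xy^t z = a^{p+p!} b^{p+p!+3} ∉ L.
This is a contradiction; hence L is not regular.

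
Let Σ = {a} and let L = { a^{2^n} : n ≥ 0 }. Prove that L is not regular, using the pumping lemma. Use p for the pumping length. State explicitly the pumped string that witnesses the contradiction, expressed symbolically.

a^{2^p+k}

Toward a contradiction, assume L is regular with pumping length p.
Take w = a^{2^p} ∈ L with |w| = 2^p ≥ p.
Write w = xyz as guaranteed by the lemma, with |xy| ≤ p and y is nonempty.
Then y = a^k for some k with 1 ≤ k ≤ p.
Pump with i = 2: xy^2z = a^{2^p+k}. Since 1 ≤ k ≤ p < 2^p, we have 2^p < 2^p+k < 2^{p+1}, so 2^p+k is not a power of 2. So xy^2z ∉ L.
This contradicts the pumping lemma, so L is not regular.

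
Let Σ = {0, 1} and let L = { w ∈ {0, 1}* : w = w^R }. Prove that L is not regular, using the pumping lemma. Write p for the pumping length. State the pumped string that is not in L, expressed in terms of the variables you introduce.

Assume L is regular. Let p be the pumping length given by the pumping lemma.
Take w = 0^p 1 0^p, a palindrome of length 2p+1 ≥ p.
Write w = xyz as guaranteed by the lemma, with |xy| ≤ p and y is nonempty.
Because |xy| ≤ p and w begins with p copies of 0, we have y = 0^k with 1 ≤ k ≤ p.
Pump with i = 2: xy^2z = 0^{p+k} 1 0^p. Its reverse is 0^p 1 0^{p+k}, which differs from xy^2z since k ≥ 1. So xy^2z is not a palindrome and xy^2z ∉ L.
Contradiction. Therefore L is not regular.

0^{p+k} 1 0^p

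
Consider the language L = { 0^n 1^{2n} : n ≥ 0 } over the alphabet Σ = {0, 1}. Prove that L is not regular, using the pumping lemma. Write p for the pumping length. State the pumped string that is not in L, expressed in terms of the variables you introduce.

0^{p+k} 1^{2p}

Suppose for contradiction that L is regular, and let p be the pumping length.
Take w = 0^p 1^{2p}. Then w ∈ L and |w| = 3p ≥ p.
The pumping lemma gives a decomposition w = xyz where |xy| ≤ p and y is nonempty.
Because |xy| ≤ p and w begins with p copies of 0, we have y = 0^k with 1 ≤ k ≤ p.
Pump with i = 2: xy^2z = 0^{p+k} 1^{2p}. For this to lie in L we would need 2p = 2(p+k), which forces k = 0. But k ≥ 1, so xy^2z ∉ L.
This contradicts the pumping lemma, so L is not regular.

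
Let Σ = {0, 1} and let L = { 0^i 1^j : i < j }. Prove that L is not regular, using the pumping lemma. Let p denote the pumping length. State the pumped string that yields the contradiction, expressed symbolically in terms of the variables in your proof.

0^{p+k} 1^{p+1}

Suppose for contradiction that L is regular, and let p be the pumping length.
Choose w = 0^p 1^{p+1} ∈ L, with |w| = 2p+1 ≥ p.
By the pumping lemma, w = xyz with |xy| ≤ p and y is nonempty.
The first p characters of w are 0's, so xy (and hence y) consists only of 0's. Write y = 0^k, 1 ≤ k ≤ p.
Consider xy^2z = 0^{p+k} 1^{p+1}. Since k ≥ 1, the 0-count p+k is at least p+1, so i < j fails; thus xy^2z ∉ L.
This is a contradiction; hence L is not regular.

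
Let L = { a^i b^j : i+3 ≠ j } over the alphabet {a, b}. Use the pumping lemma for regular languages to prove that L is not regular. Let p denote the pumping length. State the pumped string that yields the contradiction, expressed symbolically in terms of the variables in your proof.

Assume L is regular. Let p be the pumping length given by the pumping lemma.
Choose w = a^p b^{p+p!+3}. Since p ≠ (p+p!+3)-3 = p+p!, w ∈ L; and |w| ≥ p.
By the pumping lemma, w = xyz with |xy| ≤ p and |y| > 0.
Since the first p symbols of w are all a's and |xy| ≤ p, y lies entirely in the leading a-block: y = a^k for some k with 1 ≤ k ≤ p.
Since 1 ≤ k ≤ p, k divides p!; set t = 1 + p!/k. Then xy^t z has p + (p!/k)·k = p + p! copies of a. Now the a-count is p+p! and (b-count)-3 = (p+p!+3)-3 = p+p!, so i+3 ≠ j fails. So xy^t z = a^{p+p!} b^{p+p!+3} ∉ L.
This is a contradiction; hence L is not regular.

a^{p+p!} b^{p+p!+3}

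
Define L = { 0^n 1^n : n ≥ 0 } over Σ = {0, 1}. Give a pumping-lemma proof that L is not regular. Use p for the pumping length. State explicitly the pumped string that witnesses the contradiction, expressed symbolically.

Suppose for contradiction that L is regular, and let p be the pumping length.
Take w = 0^p 1^p. Then w ∈ L and |w| = 2p ≥ p.
By the pumping lemma, w = xyz with |xy| ≤ p and y is nonempty.
The first p characters of w are 0's, so xy (and hence y) consists only of 0's. Write y = 0^k, 1 ≤ k ≤ p.
Pump with i = 2: xy^2z = 0^{p+k} 1^p. For this to lie in L we would need p = p+k, which forces k = 0. But k ≥ 1, so xy^2z ∉ L.
Contradiction. Therefore L is not regular.

0^{p+k} 1^p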